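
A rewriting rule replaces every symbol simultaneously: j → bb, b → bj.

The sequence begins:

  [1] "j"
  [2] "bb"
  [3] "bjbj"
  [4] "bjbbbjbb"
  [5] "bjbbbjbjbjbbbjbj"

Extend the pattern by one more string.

φ(bjbbbjbjbjbbbjbj) expands symbol-by-symbol to bj bb bj bj bj bb bj bb bj bb bj bj bj bb bj bb; joining the 16 pieces gives the next term.

bjbbbjbjbjbbbjbbbjbbbjbjbjbbbjbb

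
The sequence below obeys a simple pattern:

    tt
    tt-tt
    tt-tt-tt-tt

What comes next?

s(k+1) = s(k)·-·s(k) — each term doubles the last with '-' between the halves.
Doubling tt-tt-tt-tt with '-' between the halves:

tt-tt-tt-tt-tt-tt-tt-tt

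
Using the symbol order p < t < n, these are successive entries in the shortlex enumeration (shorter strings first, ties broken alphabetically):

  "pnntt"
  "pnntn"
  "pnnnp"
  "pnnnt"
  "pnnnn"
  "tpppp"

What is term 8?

tpppn

Advancing 2 positions from tpppp through tpppp → tpppt reaches term 8.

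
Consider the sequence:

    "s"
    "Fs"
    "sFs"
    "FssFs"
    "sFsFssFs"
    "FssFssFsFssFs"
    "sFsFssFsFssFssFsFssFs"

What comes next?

Each term (from the third on) is the two preceding terms concatenated in order: term 3 = s·Fs = sFs.
Continuing: FssFssFsFssFs · sFsFssFsFssFssFsFssFs gives term 8.

FssFssFsFssFssFsFssFsFssFssFsFssFs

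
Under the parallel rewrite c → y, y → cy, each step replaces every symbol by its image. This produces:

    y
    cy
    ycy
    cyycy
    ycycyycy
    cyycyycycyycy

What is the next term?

φ(cyycyycycyycy) expands symbol-by-symbol to y cy cy y cy cy y cy y cy cy y cy; joining the 13 pieces gives the next term.

ycycyycycyycyycycyycy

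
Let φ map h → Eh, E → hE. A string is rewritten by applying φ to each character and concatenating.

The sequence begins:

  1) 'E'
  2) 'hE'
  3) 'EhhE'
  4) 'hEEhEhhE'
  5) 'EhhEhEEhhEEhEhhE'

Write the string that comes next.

φ(EhhEhEEhhEEhEhhE) expands symbol-by-symbol to hE Eh Eh hE Eh hE hE Eh Eh hE hE Eh hE Eh Eh hE; joining the 16 pieces gives the next term.

hEEhEhhEEhhEhEEhEhhEhEEhhEEhEhhE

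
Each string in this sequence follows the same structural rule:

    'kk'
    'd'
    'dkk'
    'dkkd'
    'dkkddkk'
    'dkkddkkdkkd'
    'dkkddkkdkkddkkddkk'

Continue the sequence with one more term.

dkkddkkdkkddkkddkkdkkddkkdkkd

From term 3 onward, concatenate the last term with the second-to-last: d·kk = dkk, dkk·d = dkkd, …
Continuing: dkkddkkdkkddkkddkk · dkkddkkdkkd gives term 8.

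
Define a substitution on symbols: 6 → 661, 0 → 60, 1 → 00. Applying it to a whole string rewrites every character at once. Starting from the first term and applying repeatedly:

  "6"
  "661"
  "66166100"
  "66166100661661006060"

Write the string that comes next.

Applying the rule to each of the 20 symbols of 66166100661661006060 gives the pieces 661 661 00 661 661 00 60 60 661 661 00 661 661 00 60 60 661 60 661 60, which concatenate to the answer.

66166100661661006060661661006616610060606616066160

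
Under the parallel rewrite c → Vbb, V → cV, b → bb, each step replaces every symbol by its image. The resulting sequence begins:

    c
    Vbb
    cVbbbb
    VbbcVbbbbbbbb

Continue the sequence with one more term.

Replace each of the 13 characters of VbbcVbbbbbbbb in place — cV bb bb Vbb cV bb bb bb bb bb bb bb bb — and concatenate.

cVbbbbVbbcVbbbbbbbbbbbbbbbb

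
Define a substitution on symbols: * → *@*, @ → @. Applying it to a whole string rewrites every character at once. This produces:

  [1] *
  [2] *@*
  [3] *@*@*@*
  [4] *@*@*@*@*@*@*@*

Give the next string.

φ(*@*@*@*@*@*@*@*) expands symbol-by-symbol to *@* @ *@* @ *@* @ *@* @ *@* @ *@* @ *@* @ *@*; joining the 15 pieces gives the next term.

*@*@*@*@*@*@*@*@*@*@*@*@*@*@*@*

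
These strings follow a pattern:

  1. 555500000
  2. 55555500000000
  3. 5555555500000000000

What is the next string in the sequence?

555555555500000000000000

The n-th term is 2n 5's then 3n-1 0's, where the shown terms are n = 2, 3, 4.
At n = 5 the blocks have lengths 10, 14.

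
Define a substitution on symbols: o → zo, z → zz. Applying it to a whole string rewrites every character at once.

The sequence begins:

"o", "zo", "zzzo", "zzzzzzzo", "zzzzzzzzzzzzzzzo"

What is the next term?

φ(zzzzzzzzzzzzzzzo) expands symbol-by-symbol to zz zz zz zz zz zz zz zz zz zz zz zz zz zz zz zo; joining the 16 pieces gives the next term.

zzzzzzzzzzzzzzzzzzzzzzzzzzzzzzzo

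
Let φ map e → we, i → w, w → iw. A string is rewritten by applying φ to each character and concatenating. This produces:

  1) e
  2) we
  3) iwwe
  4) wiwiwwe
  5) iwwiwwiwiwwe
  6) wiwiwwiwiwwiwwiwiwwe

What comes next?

Replace each of the 20 characters of wiwiwwiwiwwiwwiwiwwe in place — iw w iw w iw iw w iw w iw iw w iw iw w iw w iw iw we — and concatenate.

iwwiwwiwiwwiwwiwiwwiwiwwiwwiwiwwe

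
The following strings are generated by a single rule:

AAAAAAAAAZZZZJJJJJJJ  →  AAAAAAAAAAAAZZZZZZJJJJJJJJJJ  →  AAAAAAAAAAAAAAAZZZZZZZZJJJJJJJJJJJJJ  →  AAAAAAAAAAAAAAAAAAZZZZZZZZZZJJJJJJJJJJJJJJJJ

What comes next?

AAAAAAAAAAAAAAAAAAAAAZZZZZZZZZZZZJJJJJJJJJJJJJJJJJJJ

The n-th term is 3n+3 A's then 2n Z's then 3n+1 J's, where the shown terms are n = 2, 3, 4, 5.
Setting n = 6 gives 21, 12, 19 characters in each block.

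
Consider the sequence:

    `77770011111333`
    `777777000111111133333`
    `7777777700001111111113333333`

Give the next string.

Reading off run lengths: 7 runs 4, 6, 8; 0 runs 2, 3, 4; 1 runs 5, 7, 9; 3 runs 3, 5, 7 — each is linear in n, where the shown terms are n = 2, 3, 4.
For the next term, n = 5, so the run lengths are 10, 5, 11, 9.

77777777770000011111111111333333333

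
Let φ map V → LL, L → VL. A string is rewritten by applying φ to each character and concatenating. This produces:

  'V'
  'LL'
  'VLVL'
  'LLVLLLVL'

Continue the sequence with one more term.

VLVLLLVLVLVLLLVL

Rewriting each symbol of LLVLLLVL: L→VL, L→VL, V→LL, L→VL, L→VL, L→VL, V→LL, L→VL, which concatenates to VL VL LL VL VL VL LL VL.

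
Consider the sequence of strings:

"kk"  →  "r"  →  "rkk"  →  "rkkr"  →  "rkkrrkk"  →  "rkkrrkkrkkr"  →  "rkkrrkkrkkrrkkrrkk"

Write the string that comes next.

From term 3 onward, concatenate the last term with the second-to-last: r·kk = rkk, rkk·r = rkkr, …
So term 8 is rkkrrkkrkkrrkkrrkk·rkkrrkkrkkr.

rkkrrkkrkkrrkkrrkkrkkrrkkrkkr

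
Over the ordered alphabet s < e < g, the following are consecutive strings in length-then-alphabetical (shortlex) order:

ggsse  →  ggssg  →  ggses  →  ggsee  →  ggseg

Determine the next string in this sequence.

ggsgs

The successor of ggseg increments the rightmost position that isn't already g and resets every position after it to s.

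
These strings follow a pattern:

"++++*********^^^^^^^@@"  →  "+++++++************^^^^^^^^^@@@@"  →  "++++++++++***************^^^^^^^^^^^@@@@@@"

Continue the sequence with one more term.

Reading off run lengths: + runs 4, 7, 10; * runs 9, 12, 15; ^ runs 7, 9, 11; @ runs 2, 4, 6 — each is linear in n, where the shown terms are n = 2, 3, 4.
Setting n = 5 gives 13, 18, 13, 8 characters in each block.

+++++++++++++******************^^^^^^^^^^^^^@@@@@@@@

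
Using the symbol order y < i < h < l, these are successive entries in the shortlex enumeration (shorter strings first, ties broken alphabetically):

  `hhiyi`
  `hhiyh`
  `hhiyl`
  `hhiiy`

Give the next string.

The successor of hhiiy increments the rightmost position that isn't already l and resets every position after it to y.

hhiii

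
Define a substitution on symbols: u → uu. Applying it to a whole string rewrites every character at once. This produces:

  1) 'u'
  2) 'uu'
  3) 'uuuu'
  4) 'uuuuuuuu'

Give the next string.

Apply φ to uuuuuuuu symbol by symbol: u→uu, u→uu, u→uu, u→uu, u→uu, u→uu, u→uu, u→uu; joined: uu uu uu uu uu uu uu uu.

uuuuuuuuuuuuuuuu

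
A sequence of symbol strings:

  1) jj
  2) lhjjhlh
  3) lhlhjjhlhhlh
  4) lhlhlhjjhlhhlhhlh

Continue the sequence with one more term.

s(k+1) = lh·s(k)·hlh, so each term gains lh as a prefix and hlh as a suffix.
So the next term is lh·lhlhlhjjhlhhlhhlh·hlh.

lhlhlhlhjjhlhhlhhlhhlh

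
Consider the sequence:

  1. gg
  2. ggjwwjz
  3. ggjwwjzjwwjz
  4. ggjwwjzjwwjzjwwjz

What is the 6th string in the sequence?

ggjwwjzjwwjzjwwjzjwwjzjwwjz

Every step adds jwwjz to the end: s(k+1) = s(k)·jwwjz.
From ggjwwjzjwwjzjwwjz, 2 further steps: ggjwwjzjwwjzjwwjz → ggjwwjzjwwjzjwwjzjwwjz → (answer).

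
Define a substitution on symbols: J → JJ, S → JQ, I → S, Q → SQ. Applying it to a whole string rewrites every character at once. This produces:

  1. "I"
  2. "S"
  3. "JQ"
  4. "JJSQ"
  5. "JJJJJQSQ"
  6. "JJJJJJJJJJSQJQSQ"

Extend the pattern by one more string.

Rewriting the 16 symbols of JJJJJJJJJJSQJQSQ one by one yields JJ JJ JJ JJ JJ JJ JJ JJ JJ JJ JQ SQ JJ SQ JQ SQ; concatenated:

JJJJJJJJJJJJJJJJJJJJJQSQJJSQJQSQ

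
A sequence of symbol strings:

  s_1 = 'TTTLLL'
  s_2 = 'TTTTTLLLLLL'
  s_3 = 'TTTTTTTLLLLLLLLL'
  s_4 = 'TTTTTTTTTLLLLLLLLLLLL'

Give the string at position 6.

Term n consists of 2n+1 T's, followed by 3n L's (n = 1, 2, …).
At n = 6 the blocks have lengths 13, 18.

TTTTTTTTTTTTTLLLLLLLLLLLLLLLLLL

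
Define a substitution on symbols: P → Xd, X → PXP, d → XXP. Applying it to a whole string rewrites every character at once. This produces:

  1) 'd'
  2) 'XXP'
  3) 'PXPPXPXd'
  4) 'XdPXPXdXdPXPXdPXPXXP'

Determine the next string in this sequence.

Rewriting the 20 symbols of XdPXPXdXdPXPXdPXPXXP one by one yields PXP XXP Xd PXP Xd PXP XXP PXP XXP Xd PXP Xd PXP XXP Xd PXP Xd PXP PXP Xd; concatenated:

PXPXXPXdPXPXdPXPXXPPXPXXPXdPXPXdPXPXXPXdPXPXdPXPPXPXd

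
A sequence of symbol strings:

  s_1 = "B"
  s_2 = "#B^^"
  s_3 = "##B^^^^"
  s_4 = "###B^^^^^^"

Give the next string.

####B^^^^^^^^

Every step adds # to the front and ^^ to the end of the previous string.
One more step from ###B^^^^^^ gives the answer.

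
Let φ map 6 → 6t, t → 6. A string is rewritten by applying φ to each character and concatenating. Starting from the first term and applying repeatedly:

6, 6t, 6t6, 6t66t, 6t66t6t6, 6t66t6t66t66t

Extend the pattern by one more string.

6t66t6t66t66t6t66t6t6

φ(6t66t6t66t66t) expands symbol-by-symbol to 6t 6 6t 6t 6 6t 6 6t 6t 6 6t 6t 6; joining the 13 pieces gives the next term.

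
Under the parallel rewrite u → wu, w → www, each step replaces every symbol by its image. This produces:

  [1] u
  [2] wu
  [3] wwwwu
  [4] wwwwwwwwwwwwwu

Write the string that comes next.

Rewriting the 14 symbols of wwwwwwwwwwwwwu one by one yields www www www www www www www www www www www www www wu; concatenated:

wwwwwwwwwwwwwwwwwwwwwwwwwwwwwwwwwwwwwwwwu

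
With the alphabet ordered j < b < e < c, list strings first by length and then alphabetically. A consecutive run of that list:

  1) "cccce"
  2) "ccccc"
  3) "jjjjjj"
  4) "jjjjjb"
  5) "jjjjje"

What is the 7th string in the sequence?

jjjjbj

Stepping forward 2 times from jjjjje: jjjjje → jjjjjc, then the target.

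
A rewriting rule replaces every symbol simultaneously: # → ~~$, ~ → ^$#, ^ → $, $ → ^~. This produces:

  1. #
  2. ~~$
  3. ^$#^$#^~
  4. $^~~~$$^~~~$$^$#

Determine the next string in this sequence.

Applying the rule to each of the 16 symbols of $^~~~$$^~~~$$^$# gives the pieces ^~ $ ^$# ^$# ^$# ^~ ^~ $ ^$# ^$# ^$# ^~ ^~ $ ^~ ~~$, which concatenate to the answer.

^~$^$#^$#^$#^~^~$^$#^$#^$#^~^~$^~~~$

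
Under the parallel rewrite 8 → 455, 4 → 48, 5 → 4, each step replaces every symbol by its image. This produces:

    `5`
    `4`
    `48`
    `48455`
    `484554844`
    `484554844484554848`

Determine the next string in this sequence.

Applying the rule to each of the 18 symbols of 484554844484554848 gives the pieces 48 455 48 4 4 48 455 48 48 48 455 48 4 4 48 455 48 455, which concatenate to the answer.

4845548444845548484845548444845548455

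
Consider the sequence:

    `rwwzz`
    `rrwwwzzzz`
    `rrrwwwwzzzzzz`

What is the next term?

Each string has the form r^{n} w^{n+1} z^{2n} (n = 1, 2, …).
At n = 4 the blocks have lengths 4, 5, 8.

rrrrwwwwwzzzzzzzz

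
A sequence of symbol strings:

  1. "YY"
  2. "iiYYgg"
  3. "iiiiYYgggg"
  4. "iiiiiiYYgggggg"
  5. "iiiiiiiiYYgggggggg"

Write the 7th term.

s(k+1) = ii·s(k)·gg, so each term gains ii as a prefix and gg as a suffix.
From iiiiiiiiYYgggggggg, 2 further steps: iiiiiiiiYYgggggggg → iiiiiiiiiiYYgggggggggg → (answer).

iiiiiiiiiiiiYYgggggggggggg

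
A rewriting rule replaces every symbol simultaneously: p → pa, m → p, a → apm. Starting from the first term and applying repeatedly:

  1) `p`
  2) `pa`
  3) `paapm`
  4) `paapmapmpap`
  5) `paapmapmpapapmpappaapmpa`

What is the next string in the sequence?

Rewriting the 24 symbols of paapmapmpapapmpappaapmpa one by one yields pa apm apm pa p apm pa p pa apm pa apm pa p pa apm pa pa apm apm pa p pa apm; concatenated:

paapmapmpapapmpappaapmpaapmpappaapmpapaapmapmpappaapm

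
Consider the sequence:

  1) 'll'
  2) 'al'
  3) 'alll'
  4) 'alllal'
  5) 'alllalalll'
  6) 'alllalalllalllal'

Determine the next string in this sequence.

This is a Fibonacci-style word recurrence s(k) = s(k−1)·s(k−2): e.g. al·ll = alll.
The next term joins alllalalllalllal and alllalalll.

alllalalllalllalalllalalll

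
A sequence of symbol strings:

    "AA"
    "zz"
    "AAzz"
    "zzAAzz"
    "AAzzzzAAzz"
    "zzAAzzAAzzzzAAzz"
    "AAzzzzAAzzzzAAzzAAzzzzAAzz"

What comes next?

zzAAzzAAzzzzAAzzAAzzzzAAzzzzAAzzAAzzzzAAzz

From term 3 onward, concatenate the second-to-last term with the last: AA·zz = AAzz, zz·AAzz = zzAAzz, …
Continuing: zzAAzzAAzzzzAAzz · AAzzzzAAzzzzAAzzAAzzzzAAzz gives term 8.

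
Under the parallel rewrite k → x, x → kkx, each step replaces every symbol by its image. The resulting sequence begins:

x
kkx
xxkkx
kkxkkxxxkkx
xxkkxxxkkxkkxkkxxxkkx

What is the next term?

Rewriting the 21 symbols of xxkkxxxkkxkkxkkxxxkkx one by one yields kkx kkx x x kkx kkx kkx x x kkx x x kkx x x kkx kkx kkx x x kkx; concatenated:

kkxkkxxxkkxkkxkkxxxkkxxxkkxxxkkxkkxkkxxxkkx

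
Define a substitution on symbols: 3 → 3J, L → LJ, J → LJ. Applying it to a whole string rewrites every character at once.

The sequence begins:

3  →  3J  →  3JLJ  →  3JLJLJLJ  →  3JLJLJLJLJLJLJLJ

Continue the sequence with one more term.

3JLJLJLJLJLJLJLJLJLJLJLJLJLJLJLJ

Applying the rule to each of the 16 symbols of 3JLJLJLJLJLJLJLJ gives the pieces 3J LJ LJ LJ LJ LJ LJ LJ LJ LJ LJ LJ LJ LJ LJ LJ, which concatenate to the answer.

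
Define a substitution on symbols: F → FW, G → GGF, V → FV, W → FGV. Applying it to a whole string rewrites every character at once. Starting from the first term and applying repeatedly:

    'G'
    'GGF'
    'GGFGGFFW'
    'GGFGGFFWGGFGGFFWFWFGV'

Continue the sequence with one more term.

GGFGGFFWGGFGGFFWFWFGVGGFGGFFWGGFGGFFWFWFGVFWFGVFWGGFFV

φ(GGFGGFFWGGFGGFFWFWFGV) expands symbol-by-symbol to GGF GGF FW GGF GGF FW FW FGV GGF GGF FW GGF GGF FW FW FGV FW FGV FW GGF FV; joining the 21 pieces gives the next term.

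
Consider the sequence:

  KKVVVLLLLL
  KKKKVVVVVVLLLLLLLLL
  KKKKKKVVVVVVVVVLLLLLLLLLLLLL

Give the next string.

Reading off run lengths: K runs 2, 4, 6; V runs 3, 6, 9; L runs 5, 9, 13 — each is linear in n (n = 1, 2, …).
At n = 4 the blocks have lengths 8, 12, 17.

KKKKKKKKVVVVVVVVVVVVLLLLLLLLLLLLLLLLL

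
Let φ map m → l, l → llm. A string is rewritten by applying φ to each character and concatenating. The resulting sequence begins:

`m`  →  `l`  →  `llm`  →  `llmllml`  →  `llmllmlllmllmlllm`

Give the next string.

llmllmlllmllmlllmllmllmlllmllmlllmllmllml

Applying the rule to each of the 17 symbols of llmllmlllmllmlllm gives the pieces llm llm l llm llm l llm llm llm l llm llm l llm llm llm l, which concatenate to the answer.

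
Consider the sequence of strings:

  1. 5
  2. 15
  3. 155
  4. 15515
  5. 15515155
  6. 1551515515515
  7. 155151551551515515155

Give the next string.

1551515515515155151551551515515515

From term 3 onward, concatenate the last term with the second-to-last: 15·5 = 155, 155·15 = 15515, …
The next term joins 155151551551515515155 and 1551515515515.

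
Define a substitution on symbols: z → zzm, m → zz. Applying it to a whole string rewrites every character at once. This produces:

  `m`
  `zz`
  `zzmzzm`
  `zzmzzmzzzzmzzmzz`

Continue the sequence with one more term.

φ(zzmzzmzzzzmzzmzz) expands symbol-by-symbol to zzm zzm zz zzm zzm zz zzm zzm zzm zzm zz zzm zzm zz zzm zzm; joining the 16 pieces gives the next term.

zzmzzmzzzzmzzmzzzzmzzmzzmzzmzzzzmzzmzzzzmzzm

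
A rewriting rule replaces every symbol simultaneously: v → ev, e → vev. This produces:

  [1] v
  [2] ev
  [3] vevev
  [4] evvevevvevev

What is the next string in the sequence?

vevevevvevevvevevevvevevvevev

Expanding evvevevvevev: e→vev, v→ev, v→ev, e→vev, v→ev, e→vev, v→ev, v→ev, e→vev, v→ev, e→vev, v→ev. Concatenated: vev ev ev vev ev vev ev ev vev ev vev ev.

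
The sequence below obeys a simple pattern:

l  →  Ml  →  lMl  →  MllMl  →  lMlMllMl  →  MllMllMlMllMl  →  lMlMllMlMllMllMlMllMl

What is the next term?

This is a Fibonacci-style word recurrence s(k) = s(k−2)·s(k−1): e.g. l·Ml = lMl.
The next term joins MllMllMlMllMl and lMlMllMlMllMllMlMllMl.

MllMllMlMllMllMlMllMlMllMllMlMllMl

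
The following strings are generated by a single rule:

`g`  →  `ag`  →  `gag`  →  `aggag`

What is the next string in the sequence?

This is a Fibonacci-style word recurrence s(k) = s(k−2)·s(k−1): e.g. g·ag = gag.
Continuing: gag · aggag gives term 5.

gagaggag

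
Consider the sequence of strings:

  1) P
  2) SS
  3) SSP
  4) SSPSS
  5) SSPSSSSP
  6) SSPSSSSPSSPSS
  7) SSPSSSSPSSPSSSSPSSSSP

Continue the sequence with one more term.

SSPSSSSPSSPSSSSPSSSSPSSPSSSSPSSPSS

Each term (from the third on) is the previous term followed by the one before it: term 3 = SS·P = SSP.
The next term joins SSPSSSSPSSPSSSSPSSSSP and SSPSSSSPSSPSS.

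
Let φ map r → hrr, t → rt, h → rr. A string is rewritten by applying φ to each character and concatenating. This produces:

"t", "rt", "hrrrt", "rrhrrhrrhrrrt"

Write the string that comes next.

hrrhrrrrhrrhrrrrhrrhrrrrhrrhrrhrrrt

Applying the rule to each of the 13 symbols of rrhrrhrrhrrrt gives the pieces hrr hrr rr hrr hrr rr hrr hrr rr hrr hrr hrr rt, which concatenate to the answer.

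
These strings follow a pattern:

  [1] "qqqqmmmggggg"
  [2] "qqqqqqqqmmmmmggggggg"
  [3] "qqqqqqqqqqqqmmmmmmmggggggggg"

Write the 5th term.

Reading off run lengths: q runs 4, 8, 12; m runs 3, 5, 7; g runs 5, 7, 9 — each is linear in n (n = 1, 2, …).
At n = 5 the blocks have lengths 20, 11, 13.

qqqqqqqqqqqqqqqqqqqqmmmmmmmmmmmggggggggggggg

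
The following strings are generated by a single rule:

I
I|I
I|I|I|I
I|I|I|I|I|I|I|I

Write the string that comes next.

Every step duplicates the string with '|' between the halves.
Doubling I|I|I|I|I|I|I|I with '|' between the halves:

I|I|I|I|I|I|I|I|I|I|I|I|I|I|I|I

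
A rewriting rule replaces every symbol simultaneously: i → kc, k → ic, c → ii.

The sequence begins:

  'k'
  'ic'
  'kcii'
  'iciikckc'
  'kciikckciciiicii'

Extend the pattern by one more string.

iciikckciciiiciikciikckckciikckc

Replace each of the 16 characters of kciikckciciiicii in place — ic ii kc kc ic ii ic ii kc ii kc kc kc ii kc kc — and concatenate.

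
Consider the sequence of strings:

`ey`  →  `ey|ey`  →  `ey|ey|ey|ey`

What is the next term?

Each string is two copies of the previous one joined by '|'.
One more doubling of ey|ey|ey|ey gives the answer.

ey|ey|ey|ey|ey|ey|ey|ey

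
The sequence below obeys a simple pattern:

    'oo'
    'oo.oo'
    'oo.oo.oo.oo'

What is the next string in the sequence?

s(k+1) = s(k)·.·s(k) — each term doubles the last with '.' between the halves.
So the next term is two copies of oo.oo.oo.oo with '.' between the halves.

oo.oo.oo.oo.oo.oo.oo.oo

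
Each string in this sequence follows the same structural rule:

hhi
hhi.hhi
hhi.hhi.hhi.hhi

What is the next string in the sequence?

hhi.hhi.hhi.hhi.hhi.hhi.hhi.hhi

Every step duplicates the string with '.' between the halves.
So the next term is two copies of hhi.hhi.hhi.hhi with '.' between the halves.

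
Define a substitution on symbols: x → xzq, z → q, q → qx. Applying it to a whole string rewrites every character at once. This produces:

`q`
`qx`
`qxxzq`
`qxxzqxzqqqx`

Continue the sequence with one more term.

qxxzqxzqqqxxzqqqxqxqxxzq

Apply φ to qxxzqxzqqqx symbol by symbol: q→qx, x→xzq, x→xzq, z→q, q→qx, x→xzq, z→q, q→qx, q→qx, q→qx, x→xzq; joined: qx xzq xzq q qx xzq q qx qx qx xzq.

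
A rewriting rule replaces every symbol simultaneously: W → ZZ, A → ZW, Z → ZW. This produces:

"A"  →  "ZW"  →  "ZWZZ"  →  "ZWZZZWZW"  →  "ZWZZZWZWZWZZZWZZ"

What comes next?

ZWZZZWZWZWZZZWZZZWZZZWZWZWZZZWZW

φ(ZWZZZWZWZWZZZWZZ) expands symbol-by-symbol to ZW ZZ ZW ZW ZW ZZ ZW ZZ ZW ZZ ZW ZW ZW ZZ ZW ZW; joining the 16 pieces gives the next term.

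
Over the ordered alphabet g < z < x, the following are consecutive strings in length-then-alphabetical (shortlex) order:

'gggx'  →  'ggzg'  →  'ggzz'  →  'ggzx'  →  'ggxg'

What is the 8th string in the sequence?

gzgg

Advancing 3 positions from ggxg through ggxg → ggxz → ggxx reaches term 8.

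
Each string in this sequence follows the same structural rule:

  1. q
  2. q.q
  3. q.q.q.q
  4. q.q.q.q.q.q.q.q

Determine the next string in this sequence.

Every step duplicates the string with '.' between the halves.
Doubling q.q.q.q.q.q.q.q with '.' between the halves:

q.q.q.q.q.q.q.q.q.q.q.q.q.q.q.q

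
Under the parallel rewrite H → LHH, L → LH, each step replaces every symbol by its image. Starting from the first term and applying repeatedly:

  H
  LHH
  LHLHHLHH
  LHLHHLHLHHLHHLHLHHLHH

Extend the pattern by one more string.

Applying the rule to each of the 21 symbols of LHLHHLHLHHLHHLHLHHLHH gives the pieces LH LHH LH LHH LHH LH LHH LH LHH LHH LH LHH LHH LH LHH LH LHH LHH LH LHH LHH, which concatenate to the answer.

LHLHHLHLHHLHHLHLHHLHLHHLHHLHLHHLHHLHLHHLHLHHLHHLHLHHLHH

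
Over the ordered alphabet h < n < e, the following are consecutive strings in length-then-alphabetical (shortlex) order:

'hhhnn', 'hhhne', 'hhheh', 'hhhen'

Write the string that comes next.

hhhee

Treat hhhen as a base-3 numeral over the given alphabet and add one, carrying through any trailing e's.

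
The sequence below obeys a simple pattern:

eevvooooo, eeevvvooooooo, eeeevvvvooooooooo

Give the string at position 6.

Term n consists of n e's, followed by n v's, followed by 2n+1 o's, where the shown terms are n = 2, 3, 4.
For term 6, n = 7, so the run lengths are 7, 7, 15.

eeeeeeevvvvvvvooooooooooooooo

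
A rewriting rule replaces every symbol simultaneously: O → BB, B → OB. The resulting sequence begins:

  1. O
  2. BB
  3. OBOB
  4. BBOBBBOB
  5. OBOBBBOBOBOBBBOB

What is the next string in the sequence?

BBOBBBOBOBOBBBOBBBOBBBOBOBOBBBOB

φ(OBOBBBOBOBOBBBOB) expands symbol-by-symbol to BB OB BB OB OB OB BB OB BB OB BB OB OB OB BB OB; joining the 16 pieces gives the next term.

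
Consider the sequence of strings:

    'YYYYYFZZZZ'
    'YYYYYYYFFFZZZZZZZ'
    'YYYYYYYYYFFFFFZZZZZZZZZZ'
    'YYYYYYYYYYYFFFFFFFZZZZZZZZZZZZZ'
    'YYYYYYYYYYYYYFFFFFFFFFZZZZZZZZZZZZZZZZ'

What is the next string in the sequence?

The n-th term is 2n+3 Y's then 2n-1 F's then 3n+1 Z's (n = 1, 2, …).
At n = 6 the blocks have lengths 15, 11, 19.

YYYYYYYYYYYYYYYFFFFFFFFFFFZZZZZZZZZZZZZZZZZZZ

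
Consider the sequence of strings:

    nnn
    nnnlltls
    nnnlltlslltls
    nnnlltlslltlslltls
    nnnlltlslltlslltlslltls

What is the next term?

Each term is the previous one with lltls appended.
So the next term is nnnlltlslltlslltlslltls·lltls.

nnnlltlslltlslltlslltlslltls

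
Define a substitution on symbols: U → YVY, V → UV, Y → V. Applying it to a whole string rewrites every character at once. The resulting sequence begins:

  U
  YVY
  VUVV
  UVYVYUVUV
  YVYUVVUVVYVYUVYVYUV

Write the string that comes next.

Replace each of the 19 characters of YVYUVVUVVYVYUVYVYUV in place — V UV V YVY UV UV YVY UV UV V UV V YVY UV V UV V YVY UV — and concatenate.

VUVVYVYUVUVYVYUVUVVUVVYVYUVVUVVYVYUV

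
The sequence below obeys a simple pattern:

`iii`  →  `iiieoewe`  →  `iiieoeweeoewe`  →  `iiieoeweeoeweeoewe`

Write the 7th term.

The strings grow by a fixed suffix eoewe each time.
From iiieoeweeoeweeoewe, 3 further steps: iiieoeweeoeweeoewe → iiieoeweeoeweeoeweeoewe → iiieoeweeoeweeoeweeoeweeoewe → (answer).

iiieoeweeoeweeoeweeoeweeoeweeoewe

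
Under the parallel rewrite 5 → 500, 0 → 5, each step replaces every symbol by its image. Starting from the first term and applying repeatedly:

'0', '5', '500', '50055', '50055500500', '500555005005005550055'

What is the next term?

Rewriting the 21 symbols of 500555005005005550055 one by one yields 500 5 5 500 500 500 5 5 500 5 5 500 5 5 500 500 500 5 5 500 500; concatenated:

5005550050050055500555005550050050055500500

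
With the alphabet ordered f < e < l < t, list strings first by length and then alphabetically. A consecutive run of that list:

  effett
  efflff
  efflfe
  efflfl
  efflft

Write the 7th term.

Continuing the enumeration 2 steps past efflft: efflft → efflef → (answer).

efflee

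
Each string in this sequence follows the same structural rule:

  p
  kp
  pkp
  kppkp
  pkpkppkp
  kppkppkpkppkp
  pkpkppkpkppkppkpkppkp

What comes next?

Each term (from the third on) is the two preceding terms concatenated in order: term 3 = p·kp = pkp.
Continuing: kppkppkpkppkp · pkpkppkpkppkppkpkppkp gives term 8.

kppkppkpkppkppkpkppkpkppkppkpkppkp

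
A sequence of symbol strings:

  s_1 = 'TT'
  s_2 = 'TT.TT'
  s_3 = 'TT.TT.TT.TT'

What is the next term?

Every step duplicates the string with '.' between the halves.
So the next term is two copies of TT.TT.TT.TT with '.' between the halves.

TT.TT.TT.TT.TT.TT.TT.TT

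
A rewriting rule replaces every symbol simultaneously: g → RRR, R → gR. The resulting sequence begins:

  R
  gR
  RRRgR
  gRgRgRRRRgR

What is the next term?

RRRgRRRRgRRRRgRgRgRgRRRRgR

Expanding gRgRgRRRRgR: g→RRR, R→gR, g→RRR, R→gR, g→RRR, R→gR, R→gR, R→gR, R→gR, g→RRR, R→gR. Concatenated: RRR gR RRR gR RRR gR gR gR gR RRR gR.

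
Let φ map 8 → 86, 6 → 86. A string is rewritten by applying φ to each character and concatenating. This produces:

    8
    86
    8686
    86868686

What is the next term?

8686868686868686

Apply φ to 86868686 symbol by symbol: 8→86, 6→86, 8→86, 6→86, 8→86, 6→86, 8→86, 6→86; joined: 86 86 86 86 86 86 86 86.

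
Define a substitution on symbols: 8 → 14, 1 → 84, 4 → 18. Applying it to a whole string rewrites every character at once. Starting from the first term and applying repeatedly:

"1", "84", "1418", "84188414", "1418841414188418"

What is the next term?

φ(1418841414188418) expands symbol-by-symbol to 84 18 84 14 14 18 84 18 84 18 84 14 14 18 84 14; joining the 16 pieces gives the next term.

84188414141884188418841414188414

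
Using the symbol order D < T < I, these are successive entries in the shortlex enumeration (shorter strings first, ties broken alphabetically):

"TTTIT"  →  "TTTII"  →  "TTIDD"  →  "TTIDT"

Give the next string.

TTIDI

Treat TTIDT as a base-3 numeral over the given alphabet and add one, carrying through any trailing I's.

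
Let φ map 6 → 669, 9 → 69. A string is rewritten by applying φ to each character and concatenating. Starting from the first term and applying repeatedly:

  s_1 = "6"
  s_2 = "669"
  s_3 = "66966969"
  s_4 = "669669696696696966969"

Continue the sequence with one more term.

6696696966966969669696696696966966969669696696696966969

Applying the rule to each of the 21 symbols of 669669696696696966969 gives the pieces 669 669 69 669 669 69 669 69 669 669 69 669 669 69 669 69 669 669 69 669 69, which concatenate to the answer.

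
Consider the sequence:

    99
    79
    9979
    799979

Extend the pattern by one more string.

9979799979

This is a Fibonacci-style word recurrence s(k) = s(k−2)·s(k−1): e.g. 99·79 = 9979.
The next term joins 9979 and 799979.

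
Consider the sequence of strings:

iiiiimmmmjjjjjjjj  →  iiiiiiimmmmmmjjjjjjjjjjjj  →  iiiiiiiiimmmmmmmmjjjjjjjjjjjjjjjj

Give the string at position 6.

The n-th term is 2n+1 i's then 2n m's then 4n j's, where the shown terms are n = 2, 3, 4.
Setting n = 7 gives 15, 14, 28 characters in each block.

iiiiiiiiiiiiiiimmmmmmmmmmmmmmjjjjjjjjjjjjjjjjjjjjjjjjjjjj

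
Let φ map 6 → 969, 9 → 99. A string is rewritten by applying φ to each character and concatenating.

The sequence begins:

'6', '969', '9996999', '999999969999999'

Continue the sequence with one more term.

Applying the rule to each of the 15 symbols of 999999969999999 gives the pieces 99 99 99 99 99 99 99 969 99 99 99 99 99 99 99, which concatenate to the answer.

9999999999999996999999999999999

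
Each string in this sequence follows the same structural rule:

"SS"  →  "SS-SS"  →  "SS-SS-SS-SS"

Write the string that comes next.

SS-SS-SS-SS-SS-SS-SS-SS

Every step duplicates the string with '-' between the halves.
So the next term is two copies of SS-SS-SS-SS with '-' between the halves.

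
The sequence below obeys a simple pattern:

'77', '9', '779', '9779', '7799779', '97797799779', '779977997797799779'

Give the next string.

Each term (from the third on) is the two preceding terms concatenated in order: term 3 = 77·9 = 779.
The next term joins 97797799779 and 779977997797799779.

97797799779779977997797799779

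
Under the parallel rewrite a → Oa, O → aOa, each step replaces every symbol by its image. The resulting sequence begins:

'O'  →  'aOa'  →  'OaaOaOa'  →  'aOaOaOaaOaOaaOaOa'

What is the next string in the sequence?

OaaOaOaaOaOaaOaOaOaaOaOaaOaOaOaaOaOaaOaOa

Replace each of the 17 characters of aOaOaOaaOaOaaOaOa in place — Oa aOa Oa aOa Oa aOa Oa Oa aOa Oa aOa Oa Oa aOa Oa aOa Oa — and concatenate.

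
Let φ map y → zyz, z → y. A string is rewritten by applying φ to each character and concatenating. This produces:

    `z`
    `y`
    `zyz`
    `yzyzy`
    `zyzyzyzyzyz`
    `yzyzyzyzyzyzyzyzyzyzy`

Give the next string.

φ(yzyzyzyzyzyzyzyzyzyzy) expands symbol-by-symbol to zyz y zyz y zyz y zyz y zyz y zyz y zyz y zyz y zyz y zyz y zyz; joining the 21 pieces gives the next term.

zyzyzyzyzyzyzyzyzyzyzyzyzyzyzyzyzyzyzyzyzyz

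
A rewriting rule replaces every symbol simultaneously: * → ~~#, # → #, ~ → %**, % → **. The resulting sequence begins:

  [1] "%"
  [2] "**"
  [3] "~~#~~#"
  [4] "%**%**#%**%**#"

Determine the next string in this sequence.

φ(%**%**#%**%**#) expands symbol-by-symbol to ** ~~# ~~# ** ~~# ~~# # ** ~~# ~~# ** ~~# ~~# #; joining the 14 pieces gives the next term.

**~~#~~#**~~#~~##**~~#~~#**~~#~~##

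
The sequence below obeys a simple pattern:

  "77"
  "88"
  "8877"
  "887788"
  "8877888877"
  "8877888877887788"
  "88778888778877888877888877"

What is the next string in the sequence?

887788887788778888778888778877888877887788

Each term (from the third on) is the previous term followed by the one before it: term 3 = 88·77 = 8877.
So term 8 is 88778888778877888877888877·8877888877887788.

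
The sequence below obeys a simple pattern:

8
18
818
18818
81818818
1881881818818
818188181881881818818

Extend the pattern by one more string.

This is a Fibonacci-style word recurrence s(k) = s(k−2)·s(k−1): e.g. 8·18 = 818.
Continuing: 1881881818818 · 818188181881881818818 gives term 8.

1881881818818818188181881881818818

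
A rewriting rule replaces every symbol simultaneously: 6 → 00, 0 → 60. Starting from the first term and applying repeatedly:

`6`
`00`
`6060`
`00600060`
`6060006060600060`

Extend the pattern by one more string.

Applying the rule to each of the 16 symbols of 6060006060600060 gives the pieces 00 60 00 60 60 60 00 60 00 60 00 60 60 60 00 60, which concatenate to the answer.

00600060606000600060006060600060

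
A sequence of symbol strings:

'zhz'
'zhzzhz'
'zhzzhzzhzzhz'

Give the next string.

zhzzhzzhzzhzzhzzhzzhzzhz

Each string is two copies of the previous one concatenated.
So the next term is two copies of zhzzhzzhzzhz.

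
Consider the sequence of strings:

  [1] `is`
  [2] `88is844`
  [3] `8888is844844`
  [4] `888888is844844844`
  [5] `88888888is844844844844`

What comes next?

Every step adds 88 to the front and 844 to the end of the previous string.
Applying this once more to 88888888is844844844844:

8888888888is844844844844844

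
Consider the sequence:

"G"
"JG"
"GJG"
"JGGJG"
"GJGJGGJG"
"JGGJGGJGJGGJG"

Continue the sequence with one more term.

This is a Fibonacci-style word recurrence s(k) = s(k−2)·s(k−1): e.g. G·JG = GJG.
Continuing: GJGJGGJG · JGGJGGJGJGGJG gives term 7.

GJGJGGJGJGGJGGJGJGGJG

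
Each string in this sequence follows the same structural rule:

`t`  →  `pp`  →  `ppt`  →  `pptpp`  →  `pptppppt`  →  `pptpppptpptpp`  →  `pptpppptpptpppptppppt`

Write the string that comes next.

pptpppptpptpppptpppptpptpppptpptpp

Each term (from the third on) is the previous term followed by the one before it: term 3 = pp·t = ppt.
The next term joins pptpppptpptpppptppppt and pptpppptpptpp.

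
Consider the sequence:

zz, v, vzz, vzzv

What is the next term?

vzzvvzz

From term 3 onward, concatenate the last term with the second-to-last: v·zz = vzz, vzz·v = vzzv, …
The next term joins vzzv and vzz.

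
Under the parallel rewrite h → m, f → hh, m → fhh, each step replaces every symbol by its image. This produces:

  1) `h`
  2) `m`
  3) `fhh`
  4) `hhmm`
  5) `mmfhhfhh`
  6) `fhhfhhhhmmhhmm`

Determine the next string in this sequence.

hhmmhhmmmmfhhfhhmmfhhfhh

Replace each of the 14 characters of fhhfhhhhmmhhmm in place — hh m m hh m m m m fhh fhh m m fhh fhh — and concatenate.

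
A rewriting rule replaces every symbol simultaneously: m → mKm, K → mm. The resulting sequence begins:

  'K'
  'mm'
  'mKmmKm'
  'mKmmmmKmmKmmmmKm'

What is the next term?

Replace each of the 16 characters of mKmmmmKmmKmmmmKm in place — mKm mm mKm mKm mKm mKm mm mKm mKm mm mKm mKm mKm mKm mm mKm — and concatenate.

mKmmmmKmmKmmKmmKmmmmKmmKmmmmKmmKmmKmmKmmmmKm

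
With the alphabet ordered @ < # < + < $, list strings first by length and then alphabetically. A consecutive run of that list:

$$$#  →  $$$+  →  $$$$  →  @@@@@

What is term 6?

@@@@+

Continuing the enumeration 2 steps past @@@@@: @@@@@ → @@@@# → (answer).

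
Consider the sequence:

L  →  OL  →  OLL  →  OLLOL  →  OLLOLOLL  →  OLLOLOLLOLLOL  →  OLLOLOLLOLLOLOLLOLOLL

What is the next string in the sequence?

From term 3 onward, concatenate the last term with the second-to-last: OL·L = OLL, OLL·OL = OLLOL, …
Continuing: OLLOLOLLOLLOLOLLOLOLL · OLLOLOLLOLLOL gives term 8.

OLLOLOLLOLLOLOLLOLOLLOLLOLOLLOLLOL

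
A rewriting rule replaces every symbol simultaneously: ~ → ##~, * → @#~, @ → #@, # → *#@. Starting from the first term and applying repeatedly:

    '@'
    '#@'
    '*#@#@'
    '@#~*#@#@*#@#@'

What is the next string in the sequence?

Rewriting the 13 symbols of @#~*#@#@*#@#@ one by one yields #@ *#@ ##~ @#~ *#@ #@ *#@ #@ @#~ *#@ #@ *#@ #@; concatenated:

#@*#@##~@#~*#@#@*#@#@@#~*#@#@*#@#@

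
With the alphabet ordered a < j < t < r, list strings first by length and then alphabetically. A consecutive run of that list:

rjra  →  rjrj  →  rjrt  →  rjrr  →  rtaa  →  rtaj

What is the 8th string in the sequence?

rtar

Advancing 2 positions from rtaj through rtaj → rtat reaches term 8.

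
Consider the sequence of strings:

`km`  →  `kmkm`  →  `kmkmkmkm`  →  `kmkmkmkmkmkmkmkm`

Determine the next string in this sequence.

Every step duplicates the string.
Doubling kmkmkmkmkmkmkmkm:

kmkmkmkmkmkmkmkmkmkmkmkmkmkmkmkm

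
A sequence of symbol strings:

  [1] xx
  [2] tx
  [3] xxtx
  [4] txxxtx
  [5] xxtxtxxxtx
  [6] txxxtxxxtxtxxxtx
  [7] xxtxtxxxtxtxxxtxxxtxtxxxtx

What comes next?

From term 3 onward, concatenate the second-to-last term with the last: xx·tx = xxtx, tx·xxtx = txxxtx, …
The next term joins txxxtxxxtxtxxxtx and xxtxtxxxtxtxxxtxxxtxtxxxtx.

txxxtxxxtxtxxxtxxxtxtxxxtxtxxxtxxxtxtxxxtx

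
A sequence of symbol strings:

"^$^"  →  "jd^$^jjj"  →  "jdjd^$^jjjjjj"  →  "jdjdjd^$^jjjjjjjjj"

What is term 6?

jdjdjdjdjd^$^jjjjjjjjjjjjjjj

Every step adds jd to the front and jjj to the end of the previous string.
From jdjdjd^$^jjjjjjjjj, 2 further steps: jdjdjd^$^jjjjjjjjj → jdjdjdjd^$^jjjjjjjjjjjj → (answer).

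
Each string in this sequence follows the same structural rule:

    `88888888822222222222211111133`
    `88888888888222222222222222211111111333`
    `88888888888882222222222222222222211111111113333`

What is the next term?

88888888888888822222222222222222222222211111111111133333

Each string has the form 8^{2n+3} 2^{4n} 1^{2n} 3^{n-1}, where the shown terms are n = 3, 4, 5.
At n = 6 the blocks have lengths 15, 24, 12, 5.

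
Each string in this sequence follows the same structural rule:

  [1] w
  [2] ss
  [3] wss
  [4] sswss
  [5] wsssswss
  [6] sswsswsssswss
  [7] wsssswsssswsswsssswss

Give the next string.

sswsswsssswsswsssswsssswsswsssswss

Each term (from the third on) is the two preceding terms concatenated in order: term 3 = w·ss = wss.
The next term joins sswsswsssswss and wsssswsssswsswsssswss.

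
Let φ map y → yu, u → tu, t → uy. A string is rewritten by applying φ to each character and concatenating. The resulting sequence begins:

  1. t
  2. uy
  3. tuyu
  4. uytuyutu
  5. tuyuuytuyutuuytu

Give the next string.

uytuyututuyuuytuyutuuytutuyuuytu

Applying the rule to each of the 16 symbols of tuyuuytuyutuuytu gives the pieces uy tu yu tu tu yu uy tu yu tu uy tu tu yu uy tu, which concatenate to the answer.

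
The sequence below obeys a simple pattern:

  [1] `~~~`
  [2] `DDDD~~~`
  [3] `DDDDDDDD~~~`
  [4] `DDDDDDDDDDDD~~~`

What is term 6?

DDDDDDDDDDDDDDDDDDDD~~~

The strings grow by a fixed prefix DDDD each time.
From DDDDDDDDDDDD~~~, 2 further steps: DDDDDDDDDDDD~~~ → DDDDDDDDDDDDDDDD~~~ → (answer).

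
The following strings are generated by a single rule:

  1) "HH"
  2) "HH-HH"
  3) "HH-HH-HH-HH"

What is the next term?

HH-HH-HH-HH-HH-HH-HH-HH

Every step duplicates the string with '-' between the halves.
So the next term is two copies of HH-HH-HH-HH with '-' between the halves.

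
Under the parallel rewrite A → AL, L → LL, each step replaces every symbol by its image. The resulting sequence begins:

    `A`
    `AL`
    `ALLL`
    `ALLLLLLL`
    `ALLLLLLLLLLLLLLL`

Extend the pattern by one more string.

ALLLLLLLLLLLLLLLLLLLLLLLLLLLLLLL

Applying the rule to each of the 16 symbols of ALLLLLLLLLLLLLLL gives the pieces AL LL LL LL LL LL LL LL LL LL LL LL LL LL LL LL, which concatenate to the answer.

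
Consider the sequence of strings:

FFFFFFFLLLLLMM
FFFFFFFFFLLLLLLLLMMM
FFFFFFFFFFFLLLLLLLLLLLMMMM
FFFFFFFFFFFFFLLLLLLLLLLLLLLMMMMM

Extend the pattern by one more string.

Each string has the form F^{2n+3} L^{3n-1} M^{n}, where the shown terms are n = 2, 3, 4, 5.
For the next term, n = 6, so the run lengths are 15, 17, 6.

FFFFFFFFFFFFFFFLLLLLLLLLLLLLLLLLMMMMMM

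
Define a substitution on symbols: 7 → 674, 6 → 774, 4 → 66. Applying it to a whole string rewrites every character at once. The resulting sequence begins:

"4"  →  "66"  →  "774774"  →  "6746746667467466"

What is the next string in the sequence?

Rewriting the 16 symbols of 6746746667467466 one by one yields 774 674 66 774 674 66 774 774 774 674 66 774 674 66 774 774; concatenated:

77467466774674667747747746746677467466774774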